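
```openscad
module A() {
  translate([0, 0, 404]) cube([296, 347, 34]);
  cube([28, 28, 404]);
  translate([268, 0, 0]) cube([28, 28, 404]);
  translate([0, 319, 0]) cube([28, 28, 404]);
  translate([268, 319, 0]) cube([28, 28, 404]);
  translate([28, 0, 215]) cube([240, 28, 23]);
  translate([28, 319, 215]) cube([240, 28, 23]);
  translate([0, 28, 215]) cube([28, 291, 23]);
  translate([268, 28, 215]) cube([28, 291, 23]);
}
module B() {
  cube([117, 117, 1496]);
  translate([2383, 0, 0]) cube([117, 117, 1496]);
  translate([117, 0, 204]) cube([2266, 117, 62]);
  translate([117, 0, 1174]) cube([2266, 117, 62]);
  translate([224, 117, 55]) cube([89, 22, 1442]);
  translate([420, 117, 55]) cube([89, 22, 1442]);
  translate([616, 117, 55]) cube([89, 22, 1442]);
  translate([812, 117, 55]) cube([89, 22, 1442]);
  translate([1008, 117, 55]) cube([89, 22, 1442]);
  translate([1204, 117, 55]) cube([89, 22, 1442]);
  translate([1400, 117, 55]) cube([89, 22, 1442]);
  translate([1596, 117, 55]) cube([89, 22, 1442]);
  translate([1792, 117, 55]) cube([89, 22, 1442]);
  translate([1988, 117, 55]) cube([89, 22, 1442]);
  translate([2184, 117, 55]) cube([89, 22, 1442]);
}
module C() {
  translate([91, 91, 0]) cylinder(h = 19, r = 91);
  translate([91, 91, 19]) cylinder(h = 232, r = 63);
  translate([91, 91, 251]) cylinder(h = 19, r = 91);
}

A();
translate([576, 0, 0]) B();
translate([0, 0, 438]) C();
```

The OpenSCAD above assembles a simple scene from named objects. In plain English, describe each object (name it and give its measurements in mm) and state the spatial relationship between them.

A is a simple wooden stool: a rectangular seat 296 mm (x) by 347 mm (y), 34 mm thick, top face at z = 438 mm, on four square legs, each 28×28 mm in cross-section. The legs rest on z = 0, each flush with a corner of the seat. Four stretchers, 28 mm wide and 23 mm tall, connect adjacent legs with their undersides at z = 215 mm, each running between the inner faces of the legs it joins and aligned with the legs' outer faces on the other axis.

B is a fence section. Two 117×117 mm posts, 1496 mm tall, stand on the floor with a clear span of 2266 mm between their inner faces. Two horizontal rails of 117×62 mm section span the gap between the posts with their undersides at z = 204 mm and z = 1174 mm, flush with the posts' −y face. 11 pickets, each 89 mm wide, 22 mm thick and 1442 mm tall, are fixed to the +y face of the rails with their bottoms at z = 55 mm, evenly spaced across the span with equal gaps (rounded down to the nearest mm) at the −x end and between each pair — any rounding remainder accumulates at the +x end.

C is a spool: two coaxial disc flanges of radius 91 mm and thickness 19 mm, joined by a core cylinder of radius 63 mm and height 232 mm. The lower flange rests on z = 0 and the three cylinders share a vertical axis.

The fence section is on the floor beside the stool on its +x side. The spool is on top of the stool.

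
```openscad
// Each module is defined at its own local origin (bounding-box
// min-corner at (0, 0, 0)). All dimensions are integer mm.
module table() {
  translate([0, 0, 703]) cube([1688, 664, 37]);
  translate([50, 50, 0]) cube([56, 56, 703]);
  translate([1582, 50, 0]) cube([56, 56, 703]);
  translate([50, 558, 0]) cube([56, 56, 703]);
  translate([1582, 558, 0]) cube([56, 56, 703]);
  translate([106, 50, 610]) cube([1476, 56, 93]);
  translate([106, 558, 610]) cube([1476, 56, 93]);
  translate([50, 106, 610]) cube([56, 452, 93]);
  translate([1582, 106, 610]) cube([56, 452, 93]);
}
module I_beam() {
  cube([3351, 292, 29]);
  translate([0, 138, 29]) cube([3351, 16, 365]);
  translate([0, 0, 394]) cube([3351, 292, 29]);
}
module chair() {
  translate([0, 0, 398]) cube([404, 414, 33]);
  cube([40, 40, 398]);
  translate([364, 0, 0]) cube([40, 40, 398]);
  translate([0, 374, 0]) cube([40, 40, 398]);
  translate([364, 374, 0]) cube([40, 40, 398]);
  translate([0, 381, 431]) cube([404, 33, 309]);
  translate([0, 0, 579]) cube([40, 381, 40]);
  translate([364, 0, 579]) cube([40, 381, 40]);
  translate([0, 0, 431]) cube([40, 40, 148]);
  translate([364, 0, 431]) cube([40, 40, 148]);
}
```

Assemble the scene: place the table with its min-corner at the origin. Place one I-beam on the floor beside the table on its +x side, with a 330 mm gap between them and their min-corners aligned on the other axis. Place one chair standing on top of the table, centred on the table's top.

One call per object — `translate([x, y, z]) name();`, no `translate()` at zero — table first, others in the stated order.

table();
translate([2018, 0, 0]) I_beam();
translate([642, 125, 740]) chair();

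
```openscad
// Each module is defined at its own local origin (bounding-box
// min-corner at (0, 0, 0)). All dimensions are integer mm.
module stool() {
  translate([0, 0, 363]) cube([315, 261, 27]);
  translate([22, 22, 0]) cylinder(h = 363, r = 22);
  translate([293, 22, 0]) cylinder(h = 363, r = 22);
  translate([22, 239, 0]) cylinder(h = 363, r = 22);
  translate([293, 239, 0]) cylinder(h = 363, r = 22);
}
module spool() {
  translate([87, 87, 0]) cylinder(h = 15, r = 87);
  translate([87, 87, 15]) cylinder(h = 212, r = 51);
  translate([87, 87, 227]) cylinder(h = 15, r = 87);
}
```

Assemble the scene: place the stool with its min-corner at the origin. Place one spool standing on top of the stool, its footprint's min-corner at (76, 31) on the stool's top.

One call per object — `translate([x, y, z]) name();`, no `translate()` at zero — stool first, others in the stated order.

stool();
translate([76, 31, 390]) spool();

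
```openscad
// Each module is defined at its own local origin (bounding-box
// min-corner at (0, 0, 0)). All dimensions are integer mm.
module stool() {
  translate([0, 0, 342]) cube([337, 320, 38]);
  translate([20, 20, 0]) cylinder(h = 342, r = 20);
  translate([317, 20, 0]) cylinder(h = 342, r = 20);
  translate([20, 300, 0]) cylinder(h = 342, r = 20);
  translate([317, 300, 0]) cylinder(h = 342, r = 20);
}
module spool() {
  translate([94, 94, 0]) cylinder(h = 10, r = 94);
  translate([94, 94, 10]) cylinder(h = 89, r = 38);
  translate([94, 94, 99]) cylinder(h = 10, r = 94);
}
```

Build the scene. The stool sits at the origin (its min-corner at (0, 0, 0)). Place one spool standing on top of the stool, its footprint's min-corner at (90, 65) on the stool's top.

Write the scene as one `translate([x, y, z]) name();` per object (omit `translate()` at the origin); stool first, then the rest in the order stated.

stool();
translate([90, 65, 380]) spool();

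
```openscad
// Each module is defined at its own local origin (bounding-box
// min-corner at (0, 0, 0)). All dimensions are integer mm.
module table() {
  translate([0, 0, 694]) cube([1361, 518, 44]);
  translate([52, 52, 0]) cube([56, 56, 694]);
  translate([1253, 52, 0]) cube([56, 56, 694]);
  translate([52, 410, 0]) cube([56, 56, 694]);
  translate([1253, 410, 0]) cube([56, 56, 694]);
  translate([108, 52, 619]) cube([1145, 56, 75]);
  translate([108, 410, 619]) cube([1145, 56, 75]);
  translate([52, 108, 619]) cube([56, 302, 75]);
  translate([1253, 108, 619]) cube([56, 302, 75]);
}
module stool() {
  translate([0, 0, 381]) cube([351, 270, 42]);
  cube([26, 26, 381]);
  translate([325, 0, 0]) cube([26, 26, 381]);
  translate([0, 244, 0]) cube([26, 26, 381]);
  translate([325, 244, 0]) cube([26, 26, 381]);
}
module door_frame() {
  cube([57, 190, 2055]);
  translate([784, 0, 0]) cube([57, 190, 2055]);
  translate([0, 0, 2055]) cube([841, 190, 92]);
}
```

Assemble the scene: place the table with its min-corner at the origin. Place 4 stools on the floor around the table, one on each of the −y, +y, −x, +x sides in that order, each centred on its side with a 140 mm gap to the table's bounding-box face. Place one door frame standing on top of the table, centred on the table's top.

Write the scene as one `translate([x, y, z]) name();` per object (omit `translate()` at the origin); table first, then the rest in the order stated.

table();
translate([505, -410, 0]) stool();
translate([505, 658, 0]) stool();
translate([-491, 124, 0]) stool();
translate([1501, 124, 0]) stool();
translate([260, 164, 738]) door_frame();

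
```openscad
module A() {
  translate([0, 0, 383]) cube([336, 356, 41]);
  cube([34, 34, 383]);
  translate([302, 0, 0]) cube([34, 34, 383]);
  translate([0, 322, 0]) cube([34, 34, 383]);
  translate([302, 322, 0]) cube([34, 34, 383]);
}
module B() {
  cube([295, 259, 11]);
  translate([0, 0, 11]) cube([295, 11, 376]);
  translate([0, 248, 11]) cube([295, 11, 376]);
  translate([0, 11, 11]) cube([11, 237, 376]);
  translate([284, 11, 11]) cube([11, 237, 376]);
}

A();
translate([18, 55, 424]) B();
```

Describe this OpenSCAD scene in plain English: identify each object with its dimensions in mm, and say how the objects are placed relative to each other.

A is a four-legged stool. The seat is 336×356 mm, 41 mm thick, top at z = 424 mm. It stands on four square legs, each 34×34 mm in cross-section, from z = 0 to the seat underside, each flush with a corner of the seat.

B is an open storage box with external size 295×259×387 mm and wall thickness 11 mm (the base is also 11 mm thick). The base covers the whole footprint; the four walls stand on the base, with the y-facing walls full-width and the x-facing walls fitting between their inner faces.

The open box is on top of the stool.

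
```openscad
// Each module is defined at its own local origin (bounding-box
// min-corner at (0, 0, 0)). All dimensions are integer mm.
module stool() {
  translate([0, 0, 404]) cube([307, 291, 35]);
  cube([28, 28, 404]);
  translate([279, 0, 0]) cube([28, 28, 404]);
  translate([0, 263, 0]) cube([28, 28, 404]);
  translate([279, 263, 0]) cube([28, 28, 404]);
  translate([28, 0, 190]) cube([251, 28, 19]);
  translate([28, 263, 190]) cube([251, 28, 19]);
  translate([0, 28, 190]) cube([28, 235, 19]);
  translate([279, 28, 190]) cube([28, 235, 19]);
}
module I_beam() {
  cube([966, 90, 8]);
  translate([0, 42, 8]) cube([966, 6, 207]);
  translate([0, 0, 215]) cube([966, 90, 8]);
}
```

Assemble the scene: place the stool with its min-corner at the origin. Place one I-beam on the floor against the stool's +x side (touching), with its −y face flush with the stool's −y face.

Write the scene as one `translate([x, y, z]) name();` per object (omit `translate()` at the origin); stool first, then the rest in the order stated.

stool();
translate([307, 0, 0]) I_beam();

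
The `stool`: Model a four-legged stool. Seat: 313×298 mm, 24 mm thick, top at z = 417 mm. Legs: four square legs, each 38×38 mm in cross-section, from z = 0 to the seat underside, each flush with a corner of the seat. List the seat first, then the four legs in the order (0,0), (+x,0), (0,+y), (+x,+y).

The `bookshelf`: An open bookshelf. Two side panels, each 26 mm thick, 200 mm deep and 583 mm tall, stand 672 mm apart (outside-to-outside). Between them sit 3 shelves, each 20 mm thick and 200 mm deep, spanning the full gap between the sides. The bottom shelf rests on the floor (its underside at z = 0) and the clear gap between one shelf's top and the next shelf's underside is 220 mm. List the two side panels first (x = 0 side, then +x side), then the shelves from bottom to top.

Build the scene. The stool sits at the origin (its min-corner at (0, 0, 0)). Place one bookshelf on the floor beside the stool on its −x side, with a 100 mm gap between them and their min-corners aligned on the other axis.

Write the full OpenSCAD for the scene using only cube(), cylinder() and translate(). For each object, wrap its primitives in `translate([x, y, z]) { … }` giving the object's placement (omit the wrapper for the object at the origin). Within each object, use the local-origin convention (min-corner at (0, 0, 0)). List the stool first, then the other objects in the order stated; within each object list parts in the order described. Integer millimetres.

translate([0, 0, 393]) cube([313, 298, 24]);
cube([38, 38, 393]);
translate([275, 0, 0]) cube([38, 38, 393]);
translate([0, 260, 0]) cube([38, 38, 393]);
translate([275, 260, 0]) cube([38, 38, 393]);
translate([-772, 0, 0]) {
  cube([26, 200, 583]);
  translate([646, 0, 0]) cube([26, 200, 583]);
  translate([26, 0, 0]) cube([620, 200, 20]);
  translate([26, 0, 240]) cube([620, 200, 20]);
  translate([26, 0, 480]) cube([620, 200, 20]);
}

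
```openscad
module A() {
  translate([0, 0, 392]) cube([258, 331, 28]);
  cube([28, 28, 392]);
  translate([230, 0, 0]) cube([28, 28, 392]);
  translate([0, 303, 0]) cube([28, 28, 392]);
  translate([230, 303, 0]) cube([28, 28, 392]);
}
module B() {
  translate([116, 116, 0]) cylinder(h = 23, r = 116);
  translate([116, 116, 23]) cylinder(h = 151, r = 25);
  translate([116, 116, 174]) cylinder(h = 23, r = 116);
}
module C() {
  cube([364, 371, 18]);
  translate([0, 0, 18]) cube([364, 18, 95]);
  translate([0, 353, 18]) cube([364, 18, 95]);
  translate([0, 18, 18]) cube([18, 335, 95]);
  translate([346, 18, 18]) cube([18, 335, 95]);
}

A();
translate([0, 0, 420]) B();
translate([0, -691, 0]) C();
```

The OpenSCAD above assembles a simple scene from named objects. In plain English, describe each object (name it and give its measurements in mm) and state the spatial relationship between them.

A is a four-legged stool. The seat is 258×331 mm, 28 mm thick, top at z = 420 mm. It stands on four square legs, each 28×28 mm in cross-section, from z = 0 to the seat underside, each flush with a corner of the seat.

B is a spool: two coaxial disc flanges of radius 116 mm and thickness 23 mm, joined by a core cylinder of radius 25 mm and height 151 mm. The lower flange rests on z = 0 and the three cylinders share a vertical axis.

C is an open storage box with external size 364×371×113 mm and wall thickness 18 mm (the base is also 18 mm thick). The base covers the whole footprint; the four walls stand on the base, with the y-facing walls full-width and the x-facing walls fitting between their inner faces.

The spool is on top of the stool. The open box is on the floor beside the stool on its −y side.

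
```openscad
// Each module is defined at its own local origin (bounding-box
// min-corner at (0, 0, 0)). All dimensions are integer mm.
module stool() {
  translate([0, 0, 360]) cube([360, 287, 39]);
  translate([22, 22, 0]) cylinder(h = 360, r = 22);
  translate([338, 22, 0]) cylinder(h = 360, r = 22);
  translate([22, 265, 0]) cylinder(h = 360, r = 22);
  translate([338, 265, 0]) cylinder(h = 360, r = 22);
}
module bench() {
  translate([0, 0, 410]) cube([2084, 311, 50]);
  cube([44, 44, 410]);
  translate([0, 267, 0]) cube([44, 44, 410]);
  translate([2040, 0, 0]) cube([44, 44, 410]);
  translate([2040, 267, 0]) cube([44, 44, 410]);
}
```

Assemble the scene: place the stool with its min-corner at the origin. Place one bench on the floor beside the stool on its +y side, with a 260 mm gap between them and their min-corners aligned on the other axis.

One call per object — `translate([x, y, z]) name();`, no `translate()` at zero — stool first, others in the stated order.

stool();
translate([0, 547, 0]) bench();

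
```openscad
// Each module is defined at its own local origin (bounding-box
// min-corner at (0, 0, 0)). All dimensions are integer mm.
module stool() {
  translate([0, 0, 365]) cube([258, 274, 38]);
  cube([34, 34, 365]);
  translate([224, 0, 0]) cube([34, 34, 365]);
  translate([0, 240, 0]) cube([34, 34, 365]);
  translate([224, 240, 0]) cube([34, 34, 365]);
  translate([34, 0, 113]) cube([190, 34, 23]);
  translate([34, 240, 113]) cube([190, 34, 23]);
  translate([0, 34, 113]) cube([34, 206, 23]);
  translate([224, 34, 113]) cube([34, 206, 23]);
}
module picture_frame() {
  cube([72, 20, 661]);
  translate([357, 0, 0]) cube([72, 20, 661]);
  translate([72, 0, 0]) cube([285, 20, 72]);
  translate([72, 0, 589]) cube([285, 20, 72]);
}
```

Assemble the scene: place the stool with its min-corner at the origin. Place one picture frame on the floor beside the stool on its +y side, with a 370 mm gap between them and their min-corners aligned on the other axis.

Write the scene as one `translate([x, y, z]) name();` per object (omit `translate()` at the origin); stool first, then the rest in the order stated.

stool();
translate([0, 644, 0]) picture_frame();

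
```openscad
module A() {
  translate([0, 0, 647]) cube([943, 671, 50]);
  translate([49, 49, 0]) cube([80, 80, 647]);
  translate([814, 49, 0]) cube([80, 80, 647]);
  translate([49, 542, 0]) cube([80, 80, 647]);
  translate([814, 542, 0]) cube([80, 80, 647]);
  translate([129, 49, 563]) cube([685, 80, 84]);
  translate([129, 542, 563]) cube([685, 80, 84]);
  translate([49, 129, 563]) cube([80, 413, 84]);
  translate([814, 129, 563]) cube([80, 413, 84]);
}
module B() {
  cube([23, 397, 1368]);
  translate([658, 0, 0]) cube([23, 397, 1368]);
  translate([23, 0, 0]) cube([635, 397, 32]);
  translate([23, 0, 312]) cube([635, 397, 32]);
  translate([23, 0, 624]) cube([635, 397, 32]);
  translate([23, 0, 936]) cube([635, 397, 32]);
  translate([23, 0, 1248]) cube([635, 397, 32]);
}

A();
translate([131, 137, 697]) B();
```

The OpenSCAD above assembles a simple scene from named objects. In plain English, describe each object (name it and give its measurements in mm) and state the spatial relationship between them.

A is a table: top 943 mm (x) × 671 mm (y), 50 mm thick, upper face at z = 697 mm, on four 80×80 mm square legs, each inset 49 mm from the nearest pair of top edges, running from z = 0 to the bottom of the top. Four apron rails, 80 mm thick and 84 mm tall, run between adjacent legs with their top edges flush with the underside of the top and their outer faces flush with the legs' outer faces.

B is a bookshelf 681 mm wide overall, 397 mm deep and 1368 mm tall. The two sides are 23 mm thick vertical panels. 5 horizontal shelves of 32 mm thickness span between the inner faces of the sides; the lowest shelf sits on the floor and shelves are stacked with a clear vertical gap of 280 mm between each pair.

The bookshelf is on top of the table, centred.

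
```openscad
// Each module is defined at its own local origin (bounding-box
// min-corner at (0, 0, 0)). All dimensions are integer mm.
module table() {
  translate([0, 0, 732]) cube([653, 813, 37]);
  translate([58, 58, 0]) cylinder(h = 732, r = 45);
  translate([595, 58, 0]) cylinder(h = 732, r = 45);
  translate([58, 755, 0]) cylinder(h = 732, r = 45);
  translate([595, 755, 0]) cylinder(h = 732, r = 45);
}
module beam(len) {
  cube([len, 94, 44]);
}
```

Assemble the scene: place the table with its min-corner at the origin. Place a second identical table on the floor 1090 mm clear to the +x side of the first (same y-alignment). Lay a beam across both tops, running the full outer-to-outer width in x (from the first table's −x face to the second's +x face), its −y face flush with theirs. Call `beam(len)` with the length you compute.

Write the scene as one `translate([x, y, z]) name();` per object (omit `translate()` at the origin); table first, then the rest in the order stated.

table();
translate([1743, 0, 0]) table();
translate([0, 0, 769]) beam(2396);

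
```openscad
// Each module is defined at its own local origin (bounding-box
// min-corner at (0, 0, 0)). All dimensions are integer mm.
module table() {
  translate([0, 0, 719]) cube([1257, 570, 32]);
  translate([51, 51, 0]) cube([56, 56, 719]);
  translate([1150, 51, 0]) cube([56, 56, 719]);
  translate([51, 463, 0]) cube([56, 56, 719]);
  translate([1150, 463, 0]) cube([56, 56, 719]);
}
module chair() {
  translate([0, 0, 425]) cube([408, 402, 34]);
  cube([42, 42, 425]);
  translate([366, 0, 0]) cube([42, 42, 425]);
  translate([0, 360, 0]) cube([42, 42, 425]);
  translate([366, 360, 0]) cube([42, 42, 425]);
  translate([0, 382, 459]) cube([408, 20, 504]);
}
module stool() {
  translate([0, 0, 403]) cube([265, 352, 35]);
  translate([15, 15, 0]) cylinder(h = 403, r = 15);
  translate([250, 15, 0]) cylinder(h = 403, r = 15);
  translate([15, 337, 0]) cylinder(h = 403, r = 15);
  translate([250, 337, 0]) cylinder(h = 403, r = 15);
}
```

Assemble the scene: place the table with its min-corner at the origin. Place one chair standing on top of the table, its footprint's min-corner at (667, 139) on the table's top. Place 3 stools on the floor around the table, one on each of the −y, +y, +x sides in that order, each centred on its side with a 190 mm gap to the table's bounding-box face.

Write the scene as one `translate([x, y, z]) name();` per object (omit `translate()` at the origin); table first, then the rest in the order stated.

table();
translate([667, 139, 751]) chair();
translate([496, -542, 0]) stool();
translate([496, 760, 0]) stool();
translate([1447, 109, 0]) stool();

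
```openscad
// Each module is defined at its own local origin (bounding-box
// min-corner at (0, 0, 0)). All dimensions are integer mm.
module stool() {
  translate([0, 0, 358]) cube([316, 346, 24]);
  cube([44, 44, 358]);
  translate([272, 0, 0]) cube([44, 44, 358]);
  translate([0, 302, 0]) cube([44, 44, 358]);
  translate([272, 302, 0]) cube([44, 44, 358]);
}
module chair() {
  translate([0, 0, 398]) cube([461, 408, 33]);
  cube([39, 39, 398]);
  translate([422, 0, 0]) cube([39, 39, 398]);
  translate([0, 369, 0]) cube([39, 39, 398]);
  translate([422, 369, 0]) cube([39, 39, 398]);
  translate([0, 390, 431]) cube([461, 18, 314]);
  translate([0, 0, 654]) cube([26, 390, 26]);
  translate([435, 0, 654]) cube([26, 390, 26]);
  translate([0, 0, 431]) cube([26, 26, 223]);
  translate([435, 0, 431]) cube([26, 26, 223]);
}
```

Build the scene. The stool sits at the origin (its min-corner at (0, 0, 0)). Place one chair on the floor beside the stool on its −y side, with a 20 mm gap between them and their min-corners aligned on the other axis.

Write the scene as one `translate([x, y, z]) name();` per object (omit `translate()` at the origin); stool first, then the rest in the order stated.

stool();
translate([0, -428, 0]) chair();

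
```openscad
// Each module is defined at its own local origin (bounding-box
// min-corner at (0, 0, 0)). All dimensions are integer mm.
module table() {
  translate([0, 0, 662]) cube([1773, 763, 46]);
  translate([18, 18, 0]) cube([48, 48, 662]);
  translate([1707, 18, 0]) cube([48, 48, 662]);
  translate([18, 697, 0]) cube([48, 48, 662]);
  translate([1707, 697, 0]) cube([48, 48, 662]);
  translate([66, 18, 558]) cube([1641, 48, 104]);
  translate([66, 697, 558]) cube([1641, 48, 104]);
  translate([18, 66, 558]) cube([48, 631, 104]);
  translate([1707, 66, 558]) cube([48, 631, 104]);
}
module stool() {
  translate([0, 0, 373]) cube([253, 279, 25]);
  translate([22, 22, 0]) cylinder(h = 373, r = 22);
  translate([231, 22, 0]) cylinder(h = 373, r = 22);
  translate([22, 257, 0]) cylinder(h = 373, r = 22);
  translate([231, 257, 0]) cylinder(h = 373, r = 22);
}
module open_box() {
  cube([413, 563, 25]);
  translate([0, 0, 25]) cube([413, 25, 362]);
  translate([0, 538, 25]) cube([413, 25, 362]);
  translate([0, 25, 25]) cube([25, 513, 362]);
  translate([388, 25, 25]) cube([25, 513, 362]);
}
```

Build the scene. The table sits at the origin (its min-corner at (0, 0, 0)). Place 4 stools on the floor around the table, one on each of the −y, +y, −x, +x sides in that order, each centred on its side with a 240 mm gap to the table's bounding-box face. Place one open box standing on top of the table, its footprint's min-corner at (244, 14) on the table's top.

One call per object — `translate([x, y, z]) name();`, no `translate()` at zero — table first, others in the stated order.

table();
translate([760, -519, 0]) stool();
translate([760, 1003, 0]) stool();
translate([-493, 242, 0]) stool();
translate([2013, 242, 0]) stool();
translate([244, 14, 708]) open_box();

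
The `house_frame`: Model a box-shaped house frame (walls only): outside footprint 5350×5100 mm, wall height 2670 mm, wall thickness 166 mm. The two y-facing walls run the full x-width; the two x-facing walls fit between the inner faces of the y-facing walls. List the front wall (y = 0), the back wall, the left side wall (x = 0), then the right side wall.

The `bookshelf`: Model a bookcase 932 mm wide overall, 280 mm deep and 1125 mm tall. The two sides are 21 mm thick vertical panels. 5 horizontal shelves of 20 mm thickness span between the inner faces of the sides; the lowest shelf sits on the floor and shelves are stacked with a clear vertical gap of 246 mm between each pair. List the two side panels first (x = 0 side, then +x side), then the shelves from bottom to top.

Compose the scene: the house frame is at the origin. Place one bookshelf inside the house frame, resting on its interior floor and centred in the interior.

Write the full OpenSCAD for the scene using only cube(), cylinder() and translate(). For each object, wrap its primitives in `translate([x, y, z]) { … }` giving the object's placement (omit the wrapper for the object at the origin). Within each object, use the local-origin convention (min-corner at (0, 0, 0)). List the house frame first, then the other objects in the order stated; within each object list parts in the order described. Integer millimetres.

cube([5350, 166, 2670]);
translate([0, 4934, 0]) cube([5350, 166, 2670]);
translate([0, 166, 0]) cube([166, 4768, 2670]);
translate([5184, 166, 0]) cube([166, 4768, 2670]);
translate([2209, 2410, 0]) {
  cube([21, 280, 1125]);
  translate([911, 0, 0]) cube([21, 280, 1125]);
  translate([21, 0, 0]) cube([890, 280, 20]);
  translate([21, 0, 266]) cube([890, 280, 20]);
  translate([21, 0, 532]) cube([890, 280, 20]);
  translate([21, 0, 798]) cube([890, 280, 20]);
  translate([21, 0, 1064]) cube([890, 280, 20]);
}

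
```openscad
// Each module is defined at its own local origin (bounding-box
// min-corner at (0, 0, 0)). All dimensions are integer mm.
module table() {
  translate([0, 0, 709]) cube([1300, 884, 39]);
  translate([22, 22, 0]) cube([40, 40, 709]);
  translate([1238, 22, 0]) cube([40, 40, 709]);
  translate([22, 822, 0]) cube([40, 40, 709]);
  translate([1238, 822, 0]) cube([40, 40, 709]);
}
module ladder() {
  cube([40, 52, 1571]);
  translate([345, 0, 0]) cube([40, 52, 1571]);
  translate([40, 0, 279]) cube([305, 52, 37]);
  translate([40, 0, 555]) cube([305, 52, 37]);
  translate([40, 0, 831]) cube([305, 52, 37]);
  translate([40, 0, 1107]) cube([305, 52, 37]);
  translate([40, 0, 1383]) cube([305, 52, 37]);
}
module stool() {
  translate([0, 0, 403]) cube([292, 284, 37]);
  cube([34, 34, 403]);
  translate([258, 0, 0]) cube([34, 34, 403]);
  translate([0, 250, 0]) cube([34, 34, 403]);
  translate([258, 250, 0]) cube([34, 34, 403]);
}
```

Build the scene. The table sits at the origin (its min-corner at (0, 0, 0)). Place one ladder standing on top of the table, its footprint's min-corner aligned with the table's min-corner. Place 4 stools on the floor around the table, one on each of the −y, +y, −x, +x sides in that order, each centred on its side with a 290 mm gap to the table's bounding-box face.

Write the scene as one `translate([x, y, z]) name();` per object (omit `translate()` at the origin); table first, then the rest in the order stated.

table();
translate([0, 0, 748]) ladder();
translate([504, -574, 0]) stool();
translate([504, 1174, 0]) stool();
translate([-582, 300, 0]) stool();
translate([1590, 300, 0]) stool();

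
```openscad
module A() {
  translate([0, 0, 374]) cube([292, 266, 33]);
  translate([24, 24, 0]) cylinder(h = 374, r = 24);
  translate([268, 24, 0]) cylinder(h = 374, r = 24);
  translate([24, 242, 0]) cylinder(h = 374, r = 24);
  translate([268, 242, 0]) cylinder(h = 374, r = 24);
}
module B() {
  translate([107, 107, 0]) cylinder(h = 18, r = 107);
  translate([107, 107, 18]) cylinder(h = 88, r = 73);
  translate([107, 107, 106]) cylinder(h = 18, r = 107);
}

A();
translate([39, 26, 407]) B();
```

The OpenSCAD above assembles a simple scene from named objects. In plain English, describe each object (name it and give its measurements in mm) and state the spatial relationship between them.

A is a simple wooden stool: a rectangular seat 292 mm (x) by 266 mm (y), 33 mm thick, top face at z = 407 mm, on four round legs, each 48 mm in diameter. The legs rest on z = 0, each leg's axis is inset half a diameter from the nearest pair of seat edges (so the leg's bounding box is flush with the corner).

B is a spool: two coaxial disc flanges of radius 107 mm and thickness 18 mm, joined by a core cylinder of radius 73 mm and height 88 mm. The lower flange rests on z = 0 and the three cylinders share a vertical axis.

The spool is on top of the stool, centred.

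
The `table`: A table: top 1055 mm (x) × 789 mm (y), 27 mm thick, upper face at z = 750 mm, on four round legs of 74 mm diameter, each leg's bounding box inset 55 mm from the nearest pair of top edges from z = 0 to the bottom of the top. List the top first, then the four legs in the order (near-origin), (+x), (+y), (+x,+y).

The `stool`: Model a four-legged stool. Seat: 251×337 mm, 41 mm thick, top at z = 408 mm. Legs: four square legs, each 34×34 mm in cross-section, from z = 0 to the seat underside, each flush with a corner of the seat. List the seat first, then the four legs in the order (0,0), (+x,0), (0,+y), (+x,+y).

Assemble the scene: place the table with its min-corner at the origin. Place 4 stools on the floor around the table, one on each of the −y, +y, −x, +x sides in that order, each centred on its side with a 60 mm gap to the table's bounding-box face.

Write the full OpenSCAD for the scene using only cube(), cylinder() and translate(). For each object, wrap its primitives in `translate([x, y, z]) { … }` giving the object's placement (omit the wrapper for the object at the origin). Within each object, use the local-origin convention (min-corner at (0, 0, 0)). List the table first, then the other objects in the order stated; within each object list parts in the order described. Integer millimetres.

translate([0, 0, 723]) cube([1055, 789, 27]);
translate([92, 92, 0]) cylinder(h = 723, r = 37);
translate([963, 92, 0]) cylinder(h = 723, r = 37);
translate([92, 697, 0]) cylinder(h = 723, r = 37);
translate([963, 697, 0]) cylinder(h = 723, r = 37);
translate([402, -397, 0]) {
  translate([0, 0, 367]) cube([251, 337, 41]);
  cube([34, 34, 367]);
  translate([217, 0, 0]) cube([34, 34, 367]);
  translate([0, 303, 0]) cube([34, 34, 367]);
  translate([217, 303, 0]) cube([34, 34, 367]);
}
translate([402, 849, 0]) {
  translate([0, 0, 367]) cube([251, 337, 41]);
  cube([34, 34, 367]);
  translate([217, 0, 0]) cube([34, 34, 367]);
  translate([0, 303, 0]) cube([34, 34, 367]);
  translate([217, 303, 0]) cube([34, 34, 367]);
}
translate([-311, 226, 0]) {
  translate([0, 0, 367]) cube([251, 337, 41]);
  cube([34, 34, 367]);
  translate([217, 0, 0]) cube([34, 34, 367]);
  translate([0, 303, 0]) cube([34, 34, 367]);
  translate([217, 303, 0]) cube([34, 34, 367]);
}
translate([1115, 226, 0]) {
  translate([0, 0, 367]) cube([251, 337, 41]);
  cube([34, 34, 367]);
  translate([217, 0, 0]) cube([34, 34, 367]);
  translate([0, 303, 0]) cube([34, 34, 367]);
  translate([217, 303, 0]) cube([34, 34, 367]);
}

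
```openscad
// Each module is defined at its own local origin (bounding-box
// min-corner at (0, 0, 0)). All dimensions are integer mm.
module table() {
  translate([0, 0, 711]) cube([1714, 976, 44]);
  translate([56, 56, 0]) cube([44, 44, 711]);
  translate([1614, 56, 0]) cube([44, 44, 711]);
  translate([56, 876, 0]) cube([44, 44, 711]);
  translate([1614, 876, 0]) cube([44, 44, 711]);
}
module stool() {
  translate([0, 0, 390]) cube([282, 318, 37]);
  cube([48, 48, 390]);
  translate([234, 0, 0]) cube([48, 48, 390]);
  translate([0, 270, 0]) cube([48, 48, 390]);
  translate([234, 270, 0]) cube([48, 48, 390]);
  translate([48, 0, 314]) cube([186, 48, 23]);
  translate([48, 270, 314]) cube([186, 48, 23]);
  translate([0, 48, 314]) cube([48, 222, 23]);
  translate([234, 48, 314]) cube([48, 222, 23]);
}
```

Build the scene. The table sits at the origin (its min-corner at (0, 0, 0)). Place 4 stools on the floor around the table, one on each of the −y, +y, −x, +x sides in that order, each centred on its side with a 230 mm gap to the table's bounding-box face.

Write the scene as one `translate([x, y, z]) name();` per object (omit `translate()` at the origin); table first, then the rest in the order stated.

table();
translate([716, -548, 0]) stool();
translate([716, 1206, 0]) stool();
translate([-512, 329, 0]) stool();
translate([1944, 329, 0]) stool();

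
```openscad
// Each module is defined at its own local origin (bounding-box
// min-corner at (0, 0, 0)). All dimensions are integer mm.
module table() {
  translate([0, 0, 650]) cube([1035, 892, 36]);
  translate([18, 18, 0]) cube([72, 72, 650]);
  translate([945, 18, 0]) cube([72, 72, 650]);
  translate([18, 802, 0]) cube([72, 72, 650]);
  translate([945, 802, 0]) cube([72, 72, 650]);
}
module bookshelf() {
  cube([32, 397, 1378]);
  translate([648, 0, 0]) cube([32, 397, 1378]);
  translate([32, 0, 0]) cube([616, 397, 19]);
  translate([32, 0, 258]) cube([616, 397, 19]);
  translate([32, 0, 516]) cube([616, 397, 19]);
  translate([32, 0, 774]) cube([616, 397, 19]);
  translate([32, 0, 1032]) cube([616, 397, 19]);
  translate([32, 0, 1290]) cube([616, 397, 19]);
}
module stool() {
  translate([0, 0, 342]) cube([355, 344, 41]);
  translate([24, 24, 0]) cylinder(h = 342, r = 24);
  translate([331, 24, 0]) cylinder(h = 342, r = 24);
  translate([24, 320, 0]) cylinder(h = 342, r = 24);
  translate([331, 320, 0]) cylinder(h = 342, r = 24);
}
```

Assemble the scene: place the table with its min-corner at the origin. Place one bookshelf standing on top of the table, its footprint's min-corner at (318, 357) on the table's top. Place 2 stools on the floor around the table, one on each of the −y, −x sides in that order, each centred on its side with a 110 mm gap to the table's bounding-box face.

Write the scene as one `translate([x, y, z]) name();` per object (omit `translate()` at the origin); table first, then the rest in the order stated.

table();
translate([318, 357, 686]) bookshelf();
translate([340, -454, 0]) stool();
translate([-465, 274, 0]) stool();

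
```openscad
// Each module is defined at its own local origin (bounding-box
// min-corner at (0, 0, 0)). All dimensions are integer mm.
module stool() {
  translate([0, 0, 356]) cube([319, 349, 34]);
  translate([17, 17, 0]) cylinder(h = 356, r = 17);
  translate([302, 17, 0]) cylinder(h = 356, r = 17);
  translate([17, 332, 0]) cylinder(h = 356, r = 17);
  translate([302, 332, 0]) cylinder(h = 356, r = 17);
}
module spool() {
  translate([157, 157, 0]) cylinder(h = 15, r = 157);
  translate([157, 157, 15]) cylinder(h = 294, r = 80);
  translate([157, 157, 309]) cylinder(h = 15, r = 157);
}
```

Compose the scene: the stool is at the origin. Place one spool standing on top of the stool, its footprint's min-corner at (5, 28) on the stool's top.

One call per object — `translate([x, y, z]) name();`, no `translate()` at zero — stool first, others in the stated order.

stool();
translate([5, 28, 390]) spool();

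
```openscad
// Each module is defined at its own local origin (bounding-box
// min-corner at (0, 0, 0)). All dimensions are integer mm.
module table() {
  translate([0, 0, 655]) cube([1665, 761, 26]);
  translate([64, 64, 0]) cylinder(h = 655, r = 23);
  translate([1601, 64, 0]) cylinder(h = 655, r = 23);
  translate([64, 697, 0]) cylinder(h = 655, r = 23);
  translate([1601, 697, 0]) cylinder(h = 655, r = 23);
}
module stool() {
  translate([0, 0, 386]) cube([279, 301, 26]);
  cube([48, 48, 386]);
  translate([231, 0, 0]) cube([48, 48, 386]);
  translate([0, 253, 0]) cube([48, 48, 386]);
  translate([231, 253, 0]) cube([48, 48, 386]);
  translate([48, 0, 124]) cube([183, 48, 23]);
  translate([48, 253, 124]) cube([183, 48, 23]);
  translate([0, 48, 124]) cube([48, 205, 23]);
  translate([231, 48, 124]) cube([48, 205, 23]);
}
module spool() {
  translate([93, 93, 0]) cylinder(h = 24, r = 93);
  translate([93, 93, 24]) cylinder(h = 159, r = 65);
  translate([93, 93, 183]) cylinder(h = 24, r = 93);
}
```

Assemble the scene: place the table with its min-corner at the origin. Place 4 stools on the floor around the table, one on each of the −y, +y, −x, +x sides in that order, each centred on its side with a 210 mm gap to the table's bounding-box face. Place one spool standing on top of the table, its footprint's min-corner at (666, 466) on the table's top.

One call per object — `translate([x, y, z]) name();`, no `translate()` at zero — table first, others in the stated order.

table();
translate([693, -511, 0]) stool();
translate([693, 971, 0]) stool();
translate([-489, 230, 0]) stool();
translate([1875, 230, 0]) stool();
translate([666, 466, 681]) spool();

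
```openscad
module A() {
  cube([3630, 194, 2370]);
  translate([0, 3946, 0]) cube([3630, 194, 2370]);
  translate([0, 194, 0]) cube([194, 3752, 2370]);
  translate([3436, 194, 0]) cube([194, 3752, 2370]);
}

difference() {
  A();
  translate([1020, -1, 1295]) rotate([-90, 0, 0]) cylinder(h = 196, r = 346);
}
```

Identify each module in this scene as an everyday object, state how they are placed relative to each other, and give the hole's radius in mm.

A is a house frame. The house frame has a circular hole through its front wall. The hole's radius is 346 mm.

The subtracted cylinder has r = 346 mm.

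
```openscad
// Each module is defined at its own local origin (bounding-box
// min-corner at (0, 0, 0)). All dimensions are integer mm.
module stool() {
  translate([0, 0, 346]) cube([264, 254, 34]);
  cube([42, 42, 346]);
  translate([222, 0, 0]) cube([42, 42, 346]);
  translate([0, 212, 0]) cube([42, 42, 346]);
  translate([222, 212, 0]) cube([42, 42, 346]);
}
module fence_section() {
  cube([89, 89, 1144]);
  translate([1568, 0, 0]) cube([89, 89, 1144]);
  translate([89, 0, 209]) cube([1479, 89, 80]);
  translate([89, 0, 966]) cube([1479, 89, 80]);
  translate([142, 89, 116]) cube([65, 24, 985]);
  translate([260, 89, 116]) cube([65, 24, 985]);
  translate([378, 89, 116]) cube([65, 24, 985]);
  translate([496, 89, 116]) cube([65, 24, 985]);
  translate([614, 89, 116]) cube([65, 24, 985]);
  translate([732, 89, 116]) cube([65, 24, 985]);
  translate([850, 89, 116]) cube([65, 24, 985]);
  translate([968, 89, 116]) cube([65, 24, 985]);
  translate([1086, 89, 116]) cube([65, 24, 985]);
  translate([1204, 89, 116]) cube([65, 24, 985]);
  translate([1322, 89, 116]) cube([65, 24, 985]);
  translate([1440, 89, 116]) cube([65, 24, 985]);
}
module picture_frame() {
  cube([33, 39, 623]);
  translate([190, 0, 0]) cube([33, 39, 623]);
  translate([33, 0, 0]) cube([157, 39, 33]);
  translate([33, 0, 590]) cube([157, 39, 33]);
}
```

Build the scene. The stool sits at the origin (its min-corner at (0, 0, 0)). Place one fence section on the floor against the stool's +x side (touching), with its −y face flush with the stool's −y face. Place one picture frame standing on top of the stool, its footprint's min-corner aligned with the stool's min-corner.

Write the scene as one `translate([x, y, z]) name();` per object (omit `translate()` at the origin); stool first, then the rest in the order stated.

stool();
translate([264, 0, 0]) fence_section();
translate([0, 0, 380]) picture_frame();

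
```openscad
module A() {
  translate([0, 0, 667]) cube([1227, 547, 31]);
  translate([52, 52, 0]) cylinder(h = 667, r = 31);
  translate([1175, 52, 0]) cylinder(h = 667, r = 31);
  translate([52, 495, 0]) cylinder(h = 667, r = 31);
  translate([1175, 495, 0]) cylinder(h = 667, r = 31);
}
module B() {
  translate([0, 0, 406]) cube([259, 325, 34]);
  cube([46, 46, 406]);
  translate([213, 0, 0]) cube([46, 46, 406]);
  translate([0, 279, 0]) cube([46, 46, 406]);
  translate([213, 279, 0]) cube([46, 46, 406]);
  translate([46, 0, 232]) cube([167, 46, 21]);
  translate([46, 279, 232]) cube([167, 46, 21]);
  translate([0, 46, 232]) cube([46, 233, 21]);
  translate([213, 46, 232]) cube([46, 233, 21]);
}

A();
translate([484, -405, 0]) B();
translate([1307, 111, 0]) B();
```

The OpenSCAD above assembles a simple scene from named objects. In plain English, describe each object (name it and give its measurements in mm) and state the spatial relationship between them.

A is a rectangular dining table. The top is 1227×547×31 mm with its upper surface at z = 698 mm. It stands on four round legs of 62 mm diameter, each leg's bounding box inset 21 mm from the nearest pair of top edges, running from the floor to the underside of the top.

B is a four-legged stool. The seat is a 259×325×34 mm slab whose top surface is at z = 440 mm; four square legs, each 46×46 mm in cross-section, run from the floor (z = 0) to the underside of the seat, each flush with a corner of the seat. Four stretchers, 46 mm wide and 21 mm tall, connect adjacent legs with their undersides at z = 232 mm, each running between the inner faces of the legs it joins and aligned with the legs' outer faces on the other axis.

Two stools sit around the table at the −y, +x sides.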